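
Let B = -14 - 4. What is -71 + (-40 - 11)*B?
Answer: 847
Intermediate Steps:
B = -18
-71 + (-40 - 11)*B = -71 + (-40 - 11)*(-18) = -71 - 51*(-18) = -71 + 918 = 847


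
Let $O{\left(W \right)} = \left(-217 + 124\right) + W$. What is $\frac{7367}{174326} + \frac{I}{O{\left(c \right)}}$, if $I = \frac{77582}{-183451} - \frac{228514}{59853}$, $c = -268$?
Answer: $\frac{37318840757410121}{690995746236087258} \approx 0.054007$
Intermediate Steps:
$O{\left(W \right)} = -93 + W$
$I = - \frac{46564637260}{10980092703}$ ($I = 77582 \left(- \frac{1}{183451}\right) - \frac{228514}{59853} = - \frac{77582}{183451} - \frac{228514}{59853} = - \frac{46564637260}{10980092703} \approx -4.2408$)
$\frac{7367}{174326} + \frac{I}{O{\left(c \right)}} = \frac{7367}{174326} - \frac{46564637260}{10980092703 \left(-93 - 268\right)} = 7367 \cdot \frac{1}{174326} - \frac{46564637260}{10980092703 \left(-361\right)} = \frac{7367}{174326} - - \frac{46564637260}{3963813465783} = \frac{7367}{174326} + \frac{46564637260}{3963813465783} = \frac{37318840757410121}{690995746236087258}$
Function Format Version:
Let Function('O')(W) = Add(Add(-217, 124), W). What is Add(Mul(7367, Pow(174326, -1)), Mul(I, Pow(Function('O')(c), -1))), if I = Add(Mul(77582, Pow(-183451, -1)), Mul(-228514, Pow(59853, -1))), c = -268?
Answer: Rational(37318840757410121, 690995746236087258) ≈ 0.054007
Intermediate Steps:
Function('O')(W) = Add(-93, W)
I = Rational(-46564637260, 10980092703) (I = Add(Mul(77582, Rational(-1, 183451)), Mul(-228514, Rational(1, 59853))) = Add(Rational(-77582, 183451), Rational(-228514, 59853)) = Rational(-46564637260, 10980092703) ≈ -4.2408)
Add(Mul(7367, Pow(174326, -1)), Mul(I, Pow(Function('O')(c), -1))) = Add(Mul(7367, Pow(174326, -1)), Mul(Rational(-46564637260, 10980092703), Pow(Add(-93, -268), -1))) = Add(Mul(7367, Rational(1, 174326)), Mul(Rational(-46564637260, 10980092703), Pow(-361, -1))) = Add(Rational(7367, 174326), Mul(Rational(-46564637260, 10980092703), Rational(-1, 361))) = Add(Rational(7367, 174326), Rational(46564637260, 3963813465783)) = Rational(37318840757410121, 690995746236087258)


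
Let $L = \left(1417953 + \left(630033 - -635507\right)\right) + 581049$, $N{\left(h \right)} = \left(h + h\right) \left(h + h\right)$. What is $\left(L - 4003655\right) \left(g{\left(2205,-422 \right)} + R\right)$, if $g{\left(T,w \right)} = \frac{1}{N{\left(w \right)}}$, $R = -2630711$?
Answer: $\frac{1385060917878456135}{712336} \approx 1.9444 \cdot 10^{12}$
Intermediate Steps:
$N{\left(h \right)} = 4 h^{2}$ ($N{\left(h \right)} = 2 h 2 h = 4 h^{2}$)
$L = 3264542$ ($L = \left(1417953 + \left(630033 + 635507\right)\right) + 581049 = \left(1417953 + 1265540\right) + 581049 = 2683493 + 581049 = 3264542$)
$g{\left(T,w \right)} = \frac{1}{4 w^{2}}$
$\left(L - 4003655\right) \left(g{\left(2205,-422 \right)} + R\right) = \left(3264542 - 4003655\right) \left(\frac{1}{4 \cdot 178084} - 2630711\right) = - 739113 \left(\frac{1}{4} \cdot \frac{1}{178084} - 2630711\right) = - 739113 \left(\frac{1}{712336} - 2630711\right) = \left(-739113\right) \left(- \frac{1873950150895}{712336}\right) = \frac{1385060917878456135}{712336}$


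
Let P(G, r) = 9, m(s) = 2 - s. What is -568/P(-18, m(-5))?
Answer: -568/9 ≈ -63.111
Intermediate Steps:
-568/P(-18, m(-5)) = -568/9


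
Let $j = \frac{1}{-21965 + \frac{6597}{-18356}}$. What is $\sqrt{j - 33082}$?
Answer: $\frac{3 i \sqrt{597560625896560103870}}{403196137} \approx 181.88 i$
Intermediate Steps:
$j = - \frac{18356}{403196137}$ ($j = \frac{1}{-21965 + 6597 \left(- \frac{1}{18356}\right)} = \frac{1}{-21965 - \frac{6597}{18356}} = \frac{1}{- \frac{403196137}{18356}} = - \frac{18356}{403196137} \approx -4.5526 \cdot 10^{-5}$)
$\sqrt{j - 33082} = \sqrt{- \frac{18356}{403196137} - 33082} = \sqrt{- \frac{13338534622590}{403196137}} = \frac{3 i \sqrt{597560625896560103870}}{403196137}$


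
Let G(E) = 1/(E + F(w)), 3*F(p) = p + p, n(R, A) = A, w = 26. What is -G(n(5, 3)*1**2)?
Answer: -3/61 ≈ -0.049180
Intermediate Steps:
F(p) = 2*p/3 (F(p) = (p + p)/3 = (2*p)/3 = 2*p/3)
G(E) = 1/(52/3 + E) (G(E) = 1/(E + (2/3)*26) = 1/(E + 52/3) = 1/(52/3 + E))
-G(n(5, 3)*1**2) = -3/(52 + 3*(3*1**2)) = -3/(52 + 3*(3*1)) = -3/(52 + 3*3) = -3/(52 + 9) = -3/61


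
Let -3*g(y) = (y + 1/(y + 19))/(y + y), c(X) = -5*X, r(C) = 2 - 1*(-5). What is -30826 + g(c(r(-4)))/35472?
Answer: -1224675056827/39728640 ≈ -30826.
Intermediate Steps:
r(C) = 7 (r(C) = 2 + 5 = 7)
g(y) = -(y + 1/(19 + y))/(6*y) (g(y) = -(y + 1/(y + 19))/(3*(y + y)) = -(y + 1/(19 + y))/(3*(2*y)) = -(y + 1/(19 + y))*1/(2*y)/3 = -(y + 1/(19 + y))/(6*y))
-30826 + g(c(r(-4)))/35472 = -30826 + ((-1 - (-5*7)² - (-95)*7)/(6*((-5*7))*(19 - 5*7)))/35472 = -30826 + ((⅙)*(-1 - 1*(-35)² - 19*(-35))/(-35*(19 - 35)))*(1/35472) = -30826 + ((⅙)*(-1/35)*(-1 - 1*1225 + 665)/(-16))*(1/35472) = -30826 + ((⅙)*(-1/35)*(-1/16)*(-1 - 1225 + 665))*(1/35472) = -30826 + ((⅙)*(-1/35)*(-1/16)*(-561))*(1/35472) = -30826 - 187/1120*1/35472 = -30826 - 187/39728640 = -1224675056827/39728640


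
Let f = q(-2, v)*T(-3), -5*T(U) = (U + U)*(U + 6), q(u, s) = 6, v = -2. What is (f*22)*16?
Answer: 38016/5 ≈ 7603.2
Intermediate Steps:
T(U) = -2*U*(6 + U)/5 (T(U) = -(U + U)*(U + 6)/5 = -2*U*(6 + U)/5)
f = 108/5 (f = 6*(-2/5*(-3)*(6 - 3)) = 6*(-2/5*(-3)*3) = 6*(18/5) = 108/5 ≈ 21.600)
(f*22)*16 = ((108/5)*22)*16 = (2376/5)*16 = 38016/5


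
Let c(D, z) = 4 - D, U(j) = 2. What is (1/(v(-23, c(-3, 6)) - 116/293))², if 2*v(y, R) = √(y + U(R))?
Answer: 343396/(-232 + 293*I*√21)² ≈ -0.17423 + 0.062062*I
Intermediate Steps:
v(y, R) = √(2 + y)/2 (v(y, R) = √(y + 2)/2 = √(2 + y)/2)
(1/(v(-23, c(-3, 6)) - 116/293))² = (1/(√(2 - 23)/2 - 116/293))² = (1/(√(-21)/2 - 116*1/293))² = (1/((I*√21)/2 - 116/293))² = (1/(I*√21/2 - 116/293))² = (1/(-116/293 + I*√21/2))² = (-116/293 + I*√21/2)⁻²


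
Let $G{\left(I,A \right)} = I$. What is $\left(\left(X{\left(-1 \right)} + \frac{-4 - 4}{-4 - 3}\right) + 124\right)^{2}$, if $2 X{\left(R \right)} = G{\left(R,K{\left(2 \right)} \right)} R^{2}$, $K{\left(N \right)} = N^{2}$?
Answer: $\frac{3045025}{196} \approx 15536.0$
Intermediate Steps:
$X{\left(R \right)} = \frac{R^{3}}{2}$ ($X{\left(R \right)} = \frac{R R^{2}}{2} = \frac{R^{3}}{2}$)
$\left(\left(X{\left(-1 \right)} + \frac{-4 - 4}{-4 - 3}\right) + 124\right)^{2} = \left(\left(\frac{\left(-1\right)^{3}}{2} + \frac{-4 - 4}{-4 - 3}\right) + 124\right)^{2} = \left(\left(\frac{1}{2} \left(-1\right) + \frac{-4 - 4}{-7}\right) + 124\right)^{2} = \left(\left(- \frac{1}{2} - - \frac{8}{7}\right) + 124\right)^{2} = \left(\left(- \frac{1}{2} + \frac{8}{7}\right) + 124\right)^{2} = \left(\frac{9}{14} + 124\right)^{2} = \left(\frac{1745}{14}\right)^{2} = \frac{3045025}{196}$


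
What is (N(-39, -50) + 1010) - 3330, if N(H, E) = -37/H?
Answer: -90443/39 ≈ -2319.1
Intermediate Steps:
(N(-39, -50) + 1010) - 3330 = (-37/(-39) + 1010) - 3330 = (-37*(-1/39) + 1010) - 3330 = (37/39 + 1010) - 3330 = 39427/39 - 3330 = -90443/39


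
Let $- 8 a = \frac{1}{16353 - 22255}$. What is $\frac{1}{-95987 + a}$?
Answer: $- \frac{47216}{4532122191} \approx -1.0418 \cdot 10^{-5}$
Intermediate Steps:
$a = \frac{1}{47216}$ ($a = - \frac{1}{8 \left(16353 - 22255\right)} = - \frac{1}{8 \left(-5902\right)} = \left(- \frac{1}{8}\right) \left(- \frac{1}{5902}\right) = \frac{1}{47216} \approx 2.1179 \cdot 10^{-5}$)
$\frac{1}{-95987 + a} = \frac{1}{-95987 + \frac{1}{47216}} = \frac{1}{- \frac{4532122191}{47216}} = - \frac{47216}{4532122191}$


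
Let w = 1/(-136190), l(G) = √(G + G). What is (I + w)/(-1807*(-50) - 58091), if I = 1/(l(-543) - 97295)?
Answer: -22716924161/41588879059842986310 - I*√1086/305373955942749 ≈ -5.4623e-10 - 1.0792e-13*I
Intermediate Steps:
l(G) = √2*√G (l(G) = √(2*G) = √2*√G)
I = 1/(-97295 + I*√1086) (I = 1/(√2*√(-543) - 97295) = 1/(√2*(I*√543) - 97295) = 1/(I*√1086 - 97295) = 1/(-97295 + I*√1086) ≈ -1.0278e-5 - 3.48e-9*I)
w = -1/136190 ≈ -7.3427e-6
(I + w)/(-1807*(-50) - 58091) = ((-97295/9466318111 - I*√1086/9466318111) - 1/136190)/(-1807*(-50) - 58091) = (-22716924161/1289217863537090 - I*√1086/9466318111)/(90350 - 58091) = (-22716924161/1289217863537090 - I*√1086/9466318111)/32259 = (-22716924161/1289217863537090 - I*√1086/9466318111)*(1/32259) = -22716924161/41588879059842986310 - I*√1086/305373955942749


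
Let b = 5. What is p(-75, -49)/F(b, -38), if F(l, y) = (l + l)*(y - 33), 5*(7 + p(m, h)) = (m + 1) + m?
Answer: 92/1775 ≈ 0.051831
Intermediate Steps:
p(m, h) = -34/5 + 2*m/5 (p(m, h) = -7 + ((m + 1) + m)/5 = -7 + ((1 + m) + m)/5 = -7 + (1 + 2*m)/5 = -7 + (⅕ + 2*m/5) = -34/5 + 2*m/5)
F(l, y) = 2*l*(-33 + y) (F(l, y) = (2*l)*(-33 + y) = 2*l*(-33 + y))
p(-75, -49)/F(b, -38) = (-34/5 + (⅖)*(-75))/((2*5*(-33 - 38))) = (-34/5 - 30)/((2*5*(-71))) = -184/5/(-710) = -184/5*(-1/710) = 92/1775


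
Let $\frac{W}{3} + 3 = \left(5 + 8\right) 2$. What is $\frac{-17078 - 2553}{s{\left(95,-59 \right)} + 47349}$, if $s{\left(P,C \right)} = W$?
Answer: $- \frac{19631}{47418} \approx -0.414$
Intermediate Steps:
$W = 69$ ($W = -9 + 3 \left(5 + 8\right) 2 = -9 + 3 \cdot 13 \cdot 2 = -9 + 3 \cdot 26 = -9 + 78 = 69$)
$s{\left(P,C \right)} = 69$
$\frac{-17078 - 2553}{s{\left(95,-59 \right)} + 47349} = \frac{-17078 - 2553}{69 + 47349} = - \frac{19631}{47418}$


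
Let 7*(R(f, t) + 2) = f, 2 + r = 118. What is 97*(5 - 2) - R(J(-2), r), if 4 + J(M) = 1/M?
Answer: 4111/14 ≈ 293.64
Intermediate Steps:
J(M) = -4 + 1/M
r = 116 (r = -2 + 118 = 116)
R(f, t) = -2 + f/7
97*(5 - 2) - R(J(-2), r) = 97*(5 - 2) - (-2 + (-4 + 1/(-2))/7) = 97*3 - (-2 + (-4 - ½)/7) = 291 - (-2 + (⅐)*(-9/2)) = 291 - (-2 - 9/14) = 291 - 1*(-37/14) = 291 + 37/14 = 4111/14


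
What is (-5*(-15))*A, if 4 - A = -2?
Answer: 450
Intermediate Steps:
A = 6 (A = 4 - 1*(-2) = 4 + 2 = 6)
(-5*(-15))*A = -5*(-15)*6 = 75*6 = 450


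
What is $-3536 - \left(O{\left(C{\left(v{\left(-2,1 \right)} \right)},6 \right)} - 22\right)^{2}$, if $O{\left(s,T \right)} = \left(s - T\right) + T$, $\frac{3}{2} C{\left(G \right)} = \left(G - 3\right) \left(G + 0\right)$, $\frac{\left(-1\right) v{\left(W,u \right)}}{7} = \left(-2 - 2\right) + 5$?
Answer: $- \frac{37300}{9} \approx -4144.4$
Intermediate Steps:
$v{\left(W,u \right)} = -7$ ($v{\left(W,u \right)} = - 7 \left(\left(-2 - 2\right) + 5\right) = - 7 \left(-4 + 5\right) = \left(-7\right) 1 = -7$)
$C{\left(G \right)} = \frac{2 G \left(-3 + G\right)}{3}$ ($C{\left(G \right)} = \frac{2 \left(G - 3\right) \left(G + 0\right)}{3} = \frac{2 \left(-3 + G\right) G}{3} = \frac{2 G \left(-3 + G\right)}{3}$)
$O{\left(s,T \right)} = s$
$-3536 - \left(O{\left(C{\left(v{\left(-2,1 \right)} \right)},6 \right)} - 22\right)^{2} = -3536 - \left(\frac{2}{3} \left(-7\right) \left(-3 - 7\right) - 22\right)^{2} = -3536 - \left(\frac{2}{3} \left(-7\right) \left(-10\right) - 22\right)^{2} = -3536 - \left(\frac{140}{3} - 22\right)^{2} = -3536 - \left(\frac{74}{3}\right)^{2} = -3536 - \frac{5476}{9} = - \frac{37300}{9}$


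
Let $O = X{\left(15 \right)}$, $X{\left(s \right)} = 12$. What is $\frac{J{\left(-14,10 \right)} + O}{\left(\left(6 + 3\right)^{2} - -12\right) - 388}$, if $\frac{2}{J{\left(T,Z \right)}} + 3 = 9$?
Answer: $- \frac{37}{885} \approx -0.041808$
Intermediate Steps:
$J{\left(T,Z \right)} = \frac{1}{3}$ ($J{\left(T,Z \right)} = \frac{2}{-3 + 9} = \frac{2}{6} = 2 \cdot \frac{1}{6} = \frac{1}{3}$)
$O = 12$
$\frac{J{\left(-14,10 \right)} + O}{\left(\left(6 + 3\right)^{2} - -12\right) - 388} = \frac{\frac{1}{3} + 12}{\left(\left(6 + 3\right)^{2} - -12\right) - 388} = \frac{37}{3 \left(\left(9^{2} + 12\right) - 388\right)} = \frac{37}{3 \left(\left(81 + 12\right) - 388\right)} = \frac{37}{3 \left(93 - 388\right)} = \frac{37}{3 \left(-295\right)} = \frac{37}{3} \left(- \frac{1}{295}\right) = - \frac{37}{885}$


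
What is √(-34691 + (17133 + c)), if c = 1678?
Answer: 2*I*√3970 ≈ 126.02*I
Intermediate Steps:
√(-34691 + (17133 + c)) = √(-34691 + (17133 + 1678)) = √(-34691 + 18811) = √(-15880) = 2*I*√3970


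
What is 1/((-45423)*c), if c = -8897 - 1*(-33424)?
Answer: -1/1114089921 ≈ -8.9759e-10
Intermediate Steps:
c = 24527 (c = -8897 + 33424 = 24527)
1/((-45423)*c) = 1/(-45423*24527) = -1/45423*1/24527 = -1/1114089921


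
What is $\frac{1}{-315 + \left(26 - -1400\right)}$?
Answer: $\frac{1}{1111} \approx 0.00090009$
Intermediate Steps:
$\frac{1}{-315 + \left(26 - -1400\right)} = \frac{1}{-315 + \left(26 + 1400\right)} = \frac{1}{-315 + 1426} = \frac{1}{1111}$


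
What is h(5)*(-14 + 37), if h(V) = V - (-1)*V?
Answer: 230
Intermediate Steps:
h(V) = 2*V (h(V) = V + V = 2*V)
h(5)*(-14 + 37) = (2*5)*(-14 + 37) = 10*23 = 230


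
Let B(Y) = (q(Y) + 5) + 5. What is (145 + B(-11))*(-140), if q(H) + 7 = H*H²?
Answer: 165620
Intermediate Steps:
q(H) = -7 + H³ (q(H) = -7 + H*H² = -7 + H³)
B(Y) = 3 + Y³ (B(Y) = ((-7 + Y³) + 5) + 5 = (-2 + Y³) + 5 = 3 + Y³)
(145 + B(-11))*(-140) = (145 + (3 + (-11)³))*(-140) = (145 + (3 - 1331))*(-140) = (145 - 1328)*(-140) = -1183*(-140) = 165620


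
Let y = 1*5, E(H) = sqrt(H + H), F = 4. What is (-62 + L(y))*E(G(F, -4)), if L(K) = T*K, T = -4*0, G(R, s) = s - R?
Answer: -248*I ≈ -248.0*I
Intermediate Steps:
E(H) = sqrt(2)*sqrt(H) (E(H) = sqrt(2*H) = sqrt(2)*sqrt(H))
y = 5
T = 0
L(K) = 0 (L(K) = 0*K = 0)
(-62 + L(y))*E(G(F, -4)) = (-62 + 0)*(sqrt(2)*sqrt(-4 - 1*4)) = -62*sqrt(2)*sqrt(-4 - 4) = -62*sqrt(2)*sqrt(-8) = -62*sqrt(2)*2*I*sqrt(2) = -248*I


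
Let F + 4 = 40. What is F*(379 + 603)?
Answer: 35352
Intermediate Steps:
F = 36 (F = -4 + 40 = 36)
F*(379 + 603) = 36*(379 + 603) = 36*982 = 35352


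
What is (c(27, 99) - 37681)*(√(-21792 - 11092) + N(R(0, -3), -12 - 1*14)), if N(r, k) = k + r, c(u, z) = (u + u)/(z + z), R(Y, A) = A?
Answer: 12020152/11 - 828976*I*√8221/11 ≈ 1.0927e+6 - 6.833e+6*I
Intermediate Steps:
c(u, z) = u/z (c(u, z) = (2*u)/((2*z)) = (2*u)*(1/(2*z)) = u/z)
(c(27, 99) - 37681)*(√(-21792 - 11092) + N(R(0, -3), -12 - 1*14)) = (27/99 - 37681)*(√(-21792 - 11092) + ((-12 - 1*14) - 3)) = (27*(1/99) - 37681)*(√(-32884) + ((-12 - 14) - 3)) = (3/11 - 37681)*(2*I*√8221 + (-26 - 3)) = -414488*(2*I*√8221 - 29)/11 = -414488*(-29 + 2*I*√8221)/11 = 12020152/11 - 828976*I*√8221/11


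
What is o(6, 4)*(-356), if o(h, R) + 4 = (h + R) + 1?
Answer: -2492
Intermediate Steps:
o(h, R) = -3 + R + h (o(h, R) = -4 + ((h + R) + 1) = -4 + ((R + h) + 1) = -4 + (1 + R + h) = -3 + R + h)
o(6, 4)*(-356) = (-3 + 4 + 6)*(-356) = 7*(-356) = -2492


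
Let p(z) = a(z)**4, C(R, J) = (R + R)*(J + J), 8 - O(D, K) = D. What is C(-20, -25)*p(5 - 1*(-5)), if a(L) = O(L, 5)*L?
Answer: 320000000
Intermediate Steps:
O(D, K) = 8 - D
C(R, J) = 4*J*R (C(R, J) = (2*R)*(2*J) = 4*J*R)
a(L) = L*(8 - L) (a(L) = (8 - L)*L = L*(8 - L))
p(z) = z**4*(8 - z)**4 (p(z) = (z*(8 - z))**4 = z**4*(8 - z)**4)
C(-20, -25)*p(5 - 1*(-5)) = (4*(-25)*(-20))*((5 - 1*(-5))**4*(-8 + (5 - 1*(-5)))**4) = 2000*((5 + 5)**4*(-8 + (5 + 5))**4) = 2000*(10**4*(-8 + 10)**4) = 2000*(10000*2**4) = 2000*(10000*16) = 2000*160000 = 320000000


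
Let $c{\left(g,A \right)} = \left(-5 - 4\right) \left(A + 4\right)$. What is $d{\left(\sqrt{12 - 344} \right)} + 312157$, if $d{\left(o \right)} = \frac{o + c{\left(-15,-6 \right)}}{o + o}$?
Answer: $\frac{624315}{2} - \frac{9 i \sqrt{83}}{166} \approx 3.1216 \cdot 10^{5} - 0.49394 i$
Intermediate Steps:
$c{\left(g,A \right)} = -36 - 9 A$ ($c{\left(g,A \right)} = \left(-5 - 4\right) \left(4 + A\right) = - 9 \left(4 + A\right) = -36 - 9 A$)
$d{\left(o \right)} = \frac{18 + o}{2 o}$ ($d{\left(o \right)} = \frac{o - -18}{o + o} = \frac{o + \left(-36 + 54\right)}{2 o} = \left(o + 18\right) \frac{1}{2 o} = \left(18 + o\right) \frac{1}{2 o} = \frac{18 + o}{2 o}$)
$d{\left(\sqrt{12 - 344} \right)} + 312157 = \frac{18 + \sqrt{12 - 344}}{2 \sqrt{12 - 344}} + 312157 = \frac{18 + \sqrt{-332}}{2 \sqrt{-332}} + 312157 = \frac{18 + 2 i \sqrt{83}}{2 \cdot 2 i \sqrt{83}} + 312157 = \frac{- \frac{i \sqrt{83}}{166} \left(18 + 2 i \sqrt{83}\right)}{2} + 312157 = - \frac{i \sqrt{83} \left(18 + 2 i \sqrt{83}\right)}{332} + 312157 = 312157 - \frac{i \sqrt{83} \left(18 + 2 i \sqrt{83}\right)}{332}$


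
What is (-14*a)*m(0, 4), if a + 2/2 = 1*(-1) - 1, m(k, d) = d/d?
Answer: 42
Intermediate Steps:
m(k, d) = 1
a = -3 (a = -1 + (1*(-1) - 1) = -1 + (-1 - 1) = -1 - 2 = -3)
(-14*a)*m(0, 4) = -14*(-3)*1 = 42*1 = 42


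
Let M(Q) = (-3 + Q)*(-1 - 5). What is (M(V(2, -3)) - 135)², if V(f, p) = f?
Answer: 16641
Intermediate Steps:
M(Q) = 18 - 6*Q (M(Q) = (-3 + Q)*(-6) = 18 - 6*Q)
(M(V(2, -3)) - 135)² = ((18 - 6*2) - 135)² = ((18 - 12) - 135)² = (6 - 135)² = (-129)² = 16641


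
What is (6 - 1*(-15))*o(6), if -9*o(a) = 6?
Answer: -14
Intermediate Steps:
o(a) = -2/3 (o(a) = -1/9*6 = -2/3)
(6 - 1*(-15))*o(6) = (6 - 1*(-15))*(-2/3) = (6 + 15)*(-2/3) = 21*(-2/3) = -14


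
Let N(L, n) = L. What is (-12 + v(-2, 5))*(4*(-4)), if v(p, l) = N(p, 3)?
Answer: 224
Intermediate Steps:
v(p, l) = p
(-12 + v(-2, 5))*(4*(-4)) = (-12 - 2)*(4*(-4)) = -14*(-16) = 224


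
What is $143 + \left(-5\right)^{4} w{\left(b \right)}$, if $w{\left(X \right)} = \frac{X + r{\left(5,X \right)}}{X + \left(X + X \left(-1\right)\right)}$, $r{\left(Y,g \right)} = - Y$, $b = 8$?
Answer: $\frac{3019}{8} \approx 377.38$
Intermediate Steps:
$w{\left(X \right)} = \frac{-5 + X}{X}$ ($w{\left(X \right)} = \frac{X - 5}{X + \left(X + X \left(-1\right)\right)} = \frac{X - 5}{X + \left(X - X\right)} = \frac{-5 + X}{X + 0} = \frac{-5 + X}{X}$)
$143 + \left(-5\right)^{4} w{\left(b \right)} = 143 + \left(-5\right)^{4} \frac{-5 + 8}{8} = 143 + 625 \cdot \frac{1}{8} \cdot 3 = 143 + 625 \cdot \frac{3}{8} = 143 + \frac{1875}{8} = \frac{3019}{8}$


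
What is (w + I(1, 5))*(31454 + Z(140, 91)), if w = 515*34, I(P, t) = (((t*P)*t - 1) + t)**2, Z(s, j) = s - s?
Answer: 577212354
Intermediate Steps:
Z(s, j) = 0
I(P, t) = (-1 + t + P*t**2)**2 (I(P, t) = (((P*t)*t - 1) + t)**2 = ((P*t**2 - 1) + t)**2 = ((-1 + P*t**2) + t)**2 = (-1 + t + P*t**2)**2)
w = 17510
(w + I(1, 5))*(31454 + Z(140, 91)) = (17510 + (-1 + 5 + 1*5**2)**2)*(31454 + 0) = (17510 + (-1 + 5 + 1*25)**2)*31454 = (17510 + (-1 + 5 + 25)**2)*31454 = (17510 + 29**2)*31454 = (17510 + 841)*31454 = 18351*31454 = 577212354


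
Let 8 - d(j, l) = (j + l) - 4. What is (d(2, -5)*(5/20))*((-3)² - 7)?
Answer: 15/2 ≈ 7.5000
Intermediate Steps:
d(j, l) = 12 - j - l (d(j, l) = 8 - ((j + l) - 4) = 8 - (-4 + j + l) = 8 + (4 - j - l) = 12 - j - l)
(d(2, -5)*(5/20))*((-3)² - 7) = ((12 - 1*2 - 1*(-5))*(5/20))*((-3)² - 7) = ((12 - 2 + 5)*(5*(1/20)))*(9 - 7) = (15*(¼))*2 = (15/4)*2 = 15/2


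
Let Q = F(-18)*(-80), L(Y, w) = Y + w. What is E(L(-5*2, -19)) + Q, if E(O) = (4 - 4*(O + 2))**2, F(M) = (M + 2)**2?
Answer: -7936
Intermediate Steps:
F(M) = (2 + M)**2
E(O) = (-4 - 4*O)**2 (E(O) = (4 - 4*(2 + O))**2 = (4 + (-8 - 4*O))**2 = (-4 - 4*O)**2)
Q = -20480 (Q = (2 - 18)**2*(-80) = (-16)**2*(-80) = 256*(-80) = -20480)
E(L(-5*2, -19)) + Q = 16*(1 + (-5*2 - 19))**2 - 20480 = 16*(1 + (-10 - 19))**2 - 20480 = 16*(1 - 29)**2 - 20480 = 16*(-28)**2 - 20480 = 16*784 - 20480 = 12544 - 20480 = -7936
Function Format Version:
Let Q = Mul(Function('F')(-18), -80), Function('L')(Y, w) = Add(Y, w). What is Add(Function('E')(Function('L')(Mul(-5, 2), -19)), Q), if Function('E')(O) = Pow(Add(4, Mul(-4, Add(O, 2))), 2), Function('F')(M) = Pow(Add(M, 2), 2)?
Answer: -7936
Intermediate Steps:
Function('F')(M) = Pow(Add(2, M), 2)
Function('E')(O) = Pow(Add(-4, Mul(-4, O)), 2) (Function('E')(O) = Pow(Add(4, Mul(-4, Add(2, O))), 2) = Pow(Add(4, Add(-8, Mul(-4, O))), 2) = Pow(Add(-4, Mul(-4, O)), 2))
Q = -20480 (Q = Mul(Pow(Add(2, -18), 2), -80) = Mul(Pow(-16, 2), -80) = Mul(256, -80) = -20480)
Add(Function('E')(Function('L')(Mul(-5, 2), -19)), Q) = Add(Mul(16, Pow(Add(1, Add(Mul(-5, 2), -19)), 2)), -20480) = Add(Mul(16, Pow(Add(1, Add(-10, -19)), 2)), -20480) = Add(Mul(16, Pow(Add(1, -29), 2)), -20480) = Add(Mul(16, Pow(-28, 2)), -20480) = Add(Mul(16, 784), -20480) = Add(12544, -20480) = -7936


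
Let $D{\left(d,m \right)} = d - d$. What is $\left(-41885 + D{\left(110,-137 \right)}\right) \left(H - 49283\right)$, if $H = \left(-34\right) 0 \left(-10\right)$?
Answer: $2064218455$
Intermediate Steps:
$H = 0$ ($H = 0 \left(-10\right) = 0$)
$D{\left(d,m \right)} = 0$
$\left(-41885 + D{\left(110,-137 \right)}\right) \left(H - 49283\right) = \left(-41885 + 0\right) \left(0 - 49283\right) = \left(-41885\right) \left(-49283\right) = 2064218455$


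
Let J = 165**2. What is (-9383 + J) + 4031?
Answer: 21873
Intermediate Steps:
J = 27225
(-9383 + J) + 4031 = (-9383 + 27225) + 4031 = 17842 + 4031 = 21873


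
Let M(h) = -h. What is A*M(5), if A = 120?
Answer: -600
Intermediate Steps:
A*M(5) = 120*(-1*5) = 120*(-5) = -600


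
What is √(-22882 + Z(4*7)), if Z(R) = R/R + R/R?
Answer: 4*I*√1430 ≈ 151.26*I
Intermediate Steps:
Z(R) = 2 (Z(R) = 1 + 1 = 2)
√(-22882 + Z(4*7)) = √(-22882 + 2) = √(-22880) = 4*I*√1430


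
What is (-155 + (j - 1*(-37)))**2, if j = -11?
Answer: 16641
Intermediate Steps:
(-155 + (j - 1*(-37)))**2 = (-155 + (-11 - 1*(-37)))**2 = (-155 + (-11 + 37))**2 = (-155 + 26)**2 = (-129)**2 = 16641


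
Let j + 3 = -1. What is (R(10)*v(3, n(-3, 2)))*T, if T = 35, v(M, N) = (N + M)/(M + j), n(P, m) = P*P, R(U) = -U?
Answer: 4200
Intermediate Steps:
j = -4 (j = -3 - 1 = -4)
n(P, m) = P²
v(M, N) = (M + N)/(-4 + M) (v(M, N) = (N + M)/(M - 4) = (M + N)/(-4 + M))
(R(10)*v(3, n(-3, 2)))*T = ((-1*10)*((3 + (-3)²)/(-4 + 3)))*35 = -10*(3 + 9)/(-1)*35 = -(-10)*12*35 = -10*(-12)*35 = 120*35 = 4200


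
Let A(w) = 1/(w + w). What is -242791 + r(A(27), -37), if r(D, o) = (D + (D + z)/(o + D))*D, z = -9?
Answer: -1413833148145/5823252 ≈ -2.4279e+5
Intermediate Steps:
A(w) = 1/(2*w)
r(D, o) = D*(D + (-9 + D)/(D + o)) (r(D, o) = (D + (D - 9)/(o + D))*D = (D + (-9 + D)/(D + o))*D = D*(D + (-9 + D)/(D + o)))
-242791 + r(A(27), -37) = -242791 + ((1/2)/27)*(-9 + (1/2)/27 + ((1/2)/27)**2 + ((1/2)/27)*(-37))/((1/2)/27 - 37) = -242791 + ((1/2)*(1/27))*(-9 + (1/2)*(1/27) + ((1/2)*(1/27))**2 + ((1/2)*(1/27))*(-37))/((1/2)*(1/27) - 37) = -242791 + (-9 + 1/54 + (1/54)**2 + (1/54)*(-37))/(54*(1/54 - 37)) = -242791 + (-9 + 1/54 + 1/2916 - 37/54)/(54*(-1997/54)) = -242791 + (1/54)*(-54/1997)*(-28187/2916) = -242791 + 28187/5823252 = -1413833148145/5823252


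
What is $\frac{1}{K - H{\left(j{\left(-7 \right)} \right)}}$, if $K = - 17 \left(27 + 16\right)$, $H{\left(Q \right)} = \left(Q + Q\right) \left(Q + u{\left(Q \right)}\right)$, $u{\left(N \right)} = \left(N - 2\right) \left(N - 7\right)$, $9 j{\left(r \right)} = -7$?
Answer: $- \frac{729}{509281} \approx -0.0014314$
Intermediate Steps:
$j{\left(r \right)} = - \frac{7}{9}$ ($j{\left(r \right)} = \frac{1}{9} \left(-7\right) = - \frac{7}{9}$)
$u{\left(N \right)} = \left(-7 + N\right) \left(-2 + N\right)$ ($u{\left(N \right)} = \left(-2 + N\right) \left(-7 + N\right) = \left(-7 + N\right) \left(-2 + N\right)$)
$H{\left(Q \right)} = 2 Q \left(14 + Q^{2} - 8 Q\right)$ ($H{\left(Q \right)} = \left(Q + Q\right) \left(Q + \left(14 + Q^{2} - 9 Q\right)\right) = 2 Q \left(14 + Q^{2} - 8 Q\right)$)
$K = -731$ ($K = \left(-17\right) 43 = -731$)
$\frac{1}{K - H{\left(j{\left(-7 \right)} \right)}} = \frac{1}{-731 - 2 \left(- \frac{7}{9}\right) \left(14 + \left(- \frac{7}{9}\right)^{2} - - \frac{56}{9}\right)} = \frac{1}{-731 - 2 \left(- \frac{7}{9}\right) \left(14 + \frac{49}{81} + \frac{56}{9}\right)} = \frac{1}{-731 - 2 \left(- \frac{7}{9}\right) \frac{1687}{81}} = \frac{1}{-731 - - \frac{23618}{729}} = \frac{1}{-731 + \frac{23618}{729}} = \frac{1}{- \frac{509281}{729}} = - \frac{729}{509281}$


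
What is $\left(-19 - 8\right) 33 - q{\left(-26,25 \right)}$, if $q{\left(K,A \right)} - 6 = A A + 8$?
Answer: $-1530$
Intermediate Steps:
$q{\left(K,A \right)} = 14 + A^{2}$ ($q{\left(K,A \right)} = 6 + \left(A A + 8\right) = 6 + \left(A^{2} + 8\right) = 6 + \left(8 + A^{2}\right) = 14 + A^{2}$)
$\left(-19 - 8\right) 33 - q{\left(-26,25 \right)} = \left(-19 - 8\right) 33 - \left(14 + 25^{2}\right) = \left(-27\right) 33 - \left(14 + 625\right) = -891 - 639 = -1530$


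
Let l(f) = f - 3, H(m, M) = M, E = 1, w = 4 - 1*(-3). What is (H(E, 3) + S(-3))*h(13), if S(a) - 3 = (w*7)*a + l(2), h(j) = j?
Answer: -1846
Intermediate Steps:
w = 7 (w = 4 + 3 = 7)
l(f) = -3 + f
S(a) = 2 + 49*a (S(a) = 3 + ((7*7)*a + (-3 + 2)) = 3 + (49*a - 1) = 3 + (-1 + 49*a) = 2 + 49*a)
(H(E, 3) + S(-3))*h(13) = (3 + (2 + 49*(-3)))*13 = (3 + (2 - 147))*13 = (3 - 145)*13 = -142*13 = -1846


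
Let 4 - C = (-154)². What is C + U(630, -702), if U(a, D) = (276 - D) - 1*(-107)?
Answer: -22627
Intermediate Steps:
U(a, D) = 383 - D (U(a, D) = (276 - D) + 107 = 383 - D)
C = -23712 (C = 4 - 1*(-154)² = 4 - 1*23716 = 4 - 23716 = -23712)
C + U(630, -702) = -23712 + (383 - 1*(-702)) = -23712 + (383 + 702) = -23712 + 1085 = -22627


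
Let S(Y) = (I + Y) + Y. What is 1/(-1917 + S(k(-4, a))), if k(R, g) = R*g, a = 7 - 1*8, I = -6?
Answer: -1/1915 ≈ -0.00052219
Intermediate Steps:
a = -1 (a = 7 - 8 = -1)
S(Y) = -6 + 2*Y (S(Y) = (-6 + Y) + Y = -6 + 2*Y)
1/(-1917 + S(k(-4, a))) = 1/(-1917 + (-6 + 2*(-4*(-1)))) = 1/(-1917 + (-6 + 2*4)) = 1/(-1917 + (-6 + 8)) = 1/(-1917 + 2) = 1/(-1915) = -1/1915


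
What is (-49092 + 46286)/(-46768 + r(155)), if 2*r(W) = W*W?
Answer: 5612/69511 ≈ 0.080735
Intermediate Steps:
r(W) = W²/2 (r(W) = (W*W)/2 = W²/2)
(-49092 + 46286)/(-46768 + r(155)) = (-49092 + 46286)/(-46768 + (½)*155²) = -2806/(-46768 + (½)*24025) = -2806/(-46768 + 24025/2) = -2806/(-69511/2) = -2806*(-2/69511) = 5612/69511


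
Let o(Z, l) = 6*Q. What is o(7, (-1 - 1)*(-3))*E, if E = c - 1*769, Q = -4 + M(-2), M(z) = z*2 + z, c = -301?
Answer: 64200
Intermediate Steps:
M(z) = 3*z (M(z) = 2*z + z = 3*z)
Q = -10 (Q = -4 + 3*(-2) = -4 - 6 = -10)
E = -1070 (E = -301 - 1*769 = -301 - 769 = -1070)
o(Z, l) = -60 (o(Z, l) = 6*(-10) = -60)
o(7, (-1 - 1)*(-3))*E = -60*(-1070) = 64200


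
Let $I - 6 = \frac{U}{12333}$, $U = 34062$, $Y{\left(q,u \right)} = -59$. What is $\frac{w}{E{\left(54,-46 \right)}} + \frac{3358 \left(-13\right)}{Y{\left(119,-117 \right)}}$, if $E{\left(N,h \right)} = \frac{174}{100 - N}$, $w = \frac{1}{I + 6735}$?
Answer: $\frac{105291429560917}{142305264465} \approx 739.9$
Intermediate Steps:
$I = \frac{36020}{4111}$ ($I = 6 + \frac{34062}{12333} = 6 + 34062 \cdot \frac{1}{12333} = 6 + \frac{11354}{4111} = \frac{36020}{4111} \approx 8.7619$)
$w = \frac{4111}{27723605}$ ($w = \frac{1}{\frac{36020}{4111} + 6735} = \frac{1}{\frac{27723605}{4111}} = \frac{4111}{27723605} \approx 0.00014829$)
$\frac{w}{E{\left(54,-46 \right)}} + \frac{3358 \left(-13\right)}{Y{\left(119,-117 \right)}} = \frac{4111}{27723605 \left(- \frac{174}{-100 + 54}\right)} + \frac{3358 \left(-13\right)}{-59} = \frac{4111}{27723605 \left(- \frac{174}{-46}\right)} - - \frac{43654}{59} = \frac{4111}{27723605 \left(\left(-174\right) \left(- \frac{1}{46}\right)\right)} + \frac{43654}{59} = \frac{4111}{27723605 \cdot \frac{87}{23}} + \frac{43654}{59} = \frac{4111}{27723605} \cdot \frac{23}{87} + \frac{43654}{59} = \frac{94553}{2411953635} + \frac{43654}{59} = \frac{105291429560917}{142305264465}$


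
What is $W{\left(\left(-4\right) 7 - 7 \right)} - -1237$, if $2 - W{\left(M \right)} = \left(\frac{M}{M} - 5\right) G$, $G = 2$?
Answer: $1247$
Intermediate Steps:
$W{\left(M \right)} = 10$ ($W{\left(M \right)} = 2 - \left(\frac{M}{M} - 5\right) 2 = 2 - \left(1 - 5\right) 2 = 2 - \left(-4\right) 2 = 2 - -8 = 2 + 8 = 10$)
$W{\left(\left(-4\right) 7 - 7 \right)} - -1237 = 10 - -1237 = 10 + 1237 = 1247$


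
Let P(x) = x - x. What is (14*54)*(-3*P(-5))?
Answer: 0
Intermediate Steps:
P(x) = 0
(14*54)*(-3*P(-5)) = (14*54)*(-3*0) = 756*0 = 0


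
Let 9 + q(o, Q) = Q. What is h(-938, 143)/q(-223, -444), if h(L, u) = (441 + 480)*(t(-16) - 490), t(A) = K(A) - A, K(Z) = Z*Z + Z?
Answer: 71838/151 ≈ 475.75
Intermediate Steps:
q(o, Q) = -9 + Q
K(Z) = Z + Z² (K(Z) = Z² + Z = Z + Z²)
t(A) = -A + A*(1 + A) (t(A) = A*(1 + A) - A = -A + A*(1 + A))
h(L, u) = -215514 (h(L, u) = (441 + 480)*((-16)² - 490) = 921*(256 - 490) = 921*(-234) = -215514)
h(-938, 143)/q(-223, -444) = -215514/(-9 - 444) = -215514/(-453) = -215514*(-1/453) = 71838/151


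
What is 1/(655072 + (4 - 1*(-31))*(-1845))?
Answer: 1/590497 ≈ 1.6935e-6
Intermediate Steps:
1/(655072 + (4 - 1*(-31))*(-1845)) = 1/(655072 + (4 + 31)*(-1845)) = 1/(655072 + 35*(-1845)) = 1/(655072 - 64575) = 1/590497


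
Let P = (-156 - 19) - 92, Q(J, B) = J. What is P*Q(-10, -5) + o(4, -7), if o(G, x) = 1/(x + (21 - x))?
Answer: 56071/21 ≈ 2670.0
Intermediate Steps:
o(G, x) = 1/21
P = -267 (P = -175 - 92 = -267)
P*Q(-10, -5) + o(4, -7) = -267*(-10) + 1/21 = 2670 + 1/21 = 56071/21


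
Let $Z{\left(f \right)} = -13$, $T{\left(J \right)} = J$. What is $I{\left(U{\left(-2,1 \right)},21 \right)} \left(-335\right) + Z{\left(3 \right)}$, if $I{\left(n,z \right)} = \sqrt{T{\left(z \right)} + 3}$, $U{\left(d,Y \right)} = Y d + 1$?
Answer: $-13 - 670 \sqrt{6} \approx -1654.2$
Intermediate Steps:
$U{\left(d,Y \right)} = 1 + Y d$
$I{\left(n,z \right)} = \sqrt{3 + z}$ ($I{\left(n,z \right)} = \sqrt{z + 3} = \sqrt{3 + z}$)
$I{\left(U{\left(-2,1 \right)},21 \right)} \left(-335\right) + Z{\left(3 \right)} = \sqrt{3 + 21} \left(-335\right) - 13 = \sqrt{24} \left(-335\right) - 13 = 2 \sqrt{6} \left(-335\right) - 13 = - 670 \sqrt{6} - 13 = -13 - 670 \sqrt{6}$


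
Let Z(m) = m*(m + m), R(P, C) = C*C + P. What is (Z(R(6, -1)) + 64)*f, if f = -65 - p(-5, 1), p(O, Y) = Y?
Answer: -10692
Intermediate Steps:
R(P, C) = P + C**2 (R(P, C) = C**2 + P = P + C**2)
Z(m) = 2*m**2 (Z(m) = m*(2*m) = 2*m**2)
f = -66 (f = -65 - 1*1 = -65 - 1 = -66)
(Z(R(6, -1)) + 64)*f = (2*(6 + (-1)**2)**2 + 64)*(-66) = (2*(6 + 1)**2 + 64)*(-66) = (2*7**2 + 64)*(-66) = (2*49 + 64)*(-66) = (98 + 64)*(-66) = 162*(-66) = -10692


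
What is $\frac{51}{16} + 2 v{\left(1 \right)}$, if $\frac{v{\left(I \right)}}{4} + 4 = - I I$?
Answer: $- \frac{589}{16} \approx -36.813$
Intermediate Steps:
$v{\left(I \right)} = -16 - 4 I^{2}$ ($v{\left(I \right)} = -16 + 4 - I I = -16 + 4 \left(- I^{2}\right) = -16 - 4 I^{2}$)
$\frac{51}{16} + 2 v{\left(1 \right)} = \frac{51}{16} + 2 \left(-16 - 4 \cdot 1^{2}\right) = 51 \cdot \frac{1}{16} + 2 \left(-16 - 4\right) = \frac{51}{16} + 2 \left(-16 - 4\right) = \frac{51}{16} + 2 \left(-20\right) = \frac{51}{16} - 40 = - \frac{589}{16}$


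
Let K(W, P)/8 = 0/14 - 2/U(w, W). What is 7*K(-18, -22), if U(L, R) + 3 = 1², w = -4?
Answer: 56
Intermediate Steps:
U(L, R) = -2 (U(L, R) = -3 + 1² = -3 + 1 = -2)
K(W, P) = 8 (K(W, P) = 8*(0/14 - 2/(-2)) = 8*(0*(1/14) - 2*(-½)) = 8*(0 + 1) = 8*1 = 8)
7*K(-18, -22) = 7*8 = 56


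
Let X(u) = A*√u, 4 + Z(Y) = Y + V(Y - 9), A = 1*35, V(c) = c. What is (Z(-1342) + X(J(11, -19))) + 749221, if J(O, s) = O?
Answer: 746524 + 35*√11 ≈ 7.4664e+5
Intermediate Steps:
A = 35
Z(Y) = -13 + 2*Y (Z(Y) = -4 + (Y + (Y - 9)) = -4 + (Y + (-9 + Y)) = -4 + (-9 + 2*Y) = -13 + 2*Y)
X(u) = 35*√u
(Z(-1342) + X(J(11, -19))) + 749221 = ((-13 + 2*(-1342)) + 35*√11) + 749221 = ((-13 - 2684) + 35*√11) + 749221 = (-2697 + 35*√11) + 749221 = 746524 + 35*√11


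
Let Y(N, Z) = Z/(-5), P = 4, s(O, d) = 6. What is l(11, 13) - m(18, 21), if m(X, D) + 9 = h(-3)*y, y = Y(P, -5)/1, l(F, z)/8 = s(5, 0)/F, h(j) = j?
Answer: 180/11 ≈ 16.364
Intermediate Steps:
Y(N, Z) = -Z/5 (Y(N, Z) = Z*(-⅕) = -Z/5)
l(F, z) = 48/F (l(F, z) = 8*(6/F) = 48/F)
y = 1 (y = -⅕*(-5)/1 = 1*1 = 1)
m(X, D) = -12 (m(X, D) = -9 - 3*1 = -9 - 3 = -12)
l(11, 13) - m(18, 21) = 48/11 - 1*(-12) = 48*(1/11) + 12 = 48/11 + 12 = 180/11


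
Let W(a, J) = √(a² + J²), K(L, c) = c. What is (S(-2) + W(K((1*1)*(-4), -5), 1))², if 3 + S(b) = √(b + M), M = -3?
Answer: (-3 + √26 + I*√5)² ≈ -0.59412 + 9.3871*I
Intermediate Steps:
W(a, J) = √(J² + a²)
S(b) = -3 + √(-3 + b) (S(b) = -3 + √(b - 3) = -3 + √(-3 + b))
(S(-2) + W(K((1*1)*(-4), -5), 1))² = ((-3 + √(-3 - 2)) + √(1² + (-5)²))² = ((-3 + √(-5)) + √(1 + 25))² = ((-3 + I*√5) + √26)² = (-3 + √26 + I*√5)²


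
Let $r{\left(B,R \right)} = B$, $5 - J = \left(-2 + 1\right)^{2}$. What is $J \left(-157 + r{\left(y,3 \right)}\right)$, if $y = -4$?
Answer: $-644$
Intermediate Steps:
$J = 4$ ($J = 5 - \left(-2 + 1\right)^{2} = 5 - \left(-1\right)^{2} = 5 - 1 = 4$)
$J \left(-157 + r{\left(y,3 \right)}\right) = 4 \left(-157 - 4\right) = 4 \left(-161\right) = -644$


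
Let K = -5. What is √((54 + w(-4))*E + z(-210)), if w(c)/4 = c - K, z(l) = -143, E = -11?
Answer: I*√781 ≈ 27.946*I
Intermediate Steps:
w(c) = 20 + 4*c (w(c) = 4*(c - 1*(-5)) = 4*(c + 5) = 4*(5 + c) = 20 + 4*c)
√((54 + w(-4))*E + z(-210)) = √((54 + (20 + 4*(-4)))*(-11) - 143) = √((54 + (20 - 16))*(-11) - 143) = √((54 + 4)*(-11) - 143) = √(58*(-11) - 143) = √(-638 - 143) = √(-781) = I*√781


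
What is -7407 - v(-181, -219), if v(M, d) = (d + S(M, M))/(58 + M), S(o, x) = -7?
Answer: -911287/123 ≈ -7408.8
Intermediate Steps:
v(M, d) = (-7 + d)/(58 + M) (v(M, d) = (d - 7)/(58 + M) = (-7 + d)/(58 + M))
-7407 - v(-181, -219) = -7407 - (-7 - 219)/(58 - 181) = -7407 - (-226)/(-123) = -7407 - (-1)*(-226)/123 = -7407 - 1*226/123 = -7407 - 226/123 = -911287/123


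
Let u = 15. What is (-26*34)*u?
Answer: -13260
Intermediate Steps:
(-26*34)*u = -26*34*15 = -884*15 = -13260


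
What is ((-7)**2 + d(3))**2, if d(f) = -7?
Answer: 1764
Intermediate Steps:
((-7)**2 + d(3))**2 = ((-7)**2 - 7)**2 = (49 - 7)**2 = 42**2 = 1764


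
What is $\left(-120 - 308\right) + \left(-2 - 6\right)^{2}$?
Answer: $-364$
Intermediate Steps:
$\left(-120 - 308\right) + \left(-2 - 6\right)^{2} = -428 + \left(-8\right)^{2} = -428 + 64 = -364$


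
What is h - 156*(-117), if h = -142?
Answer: 18110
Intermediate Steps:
h - 156*(-117) = -142 - 156*(-117) = -142 + 18252 = 18110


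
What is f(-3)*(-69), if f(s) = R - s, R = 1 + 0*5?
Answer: -276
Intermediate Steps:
R = 1 (R = 1 + 0 = 1)
f(s) = 1 - s
f(-3)*(-69) = (1 - 1*(-3))*(-69) = (1 + 3)*(-69) = 4*(-69) = -276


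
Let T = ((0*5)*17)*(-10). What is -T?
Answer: 0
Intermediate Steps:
T = 0 (T = (0*17)*(-10) = 0*(-10) = 0)
-T = -1*0 = 0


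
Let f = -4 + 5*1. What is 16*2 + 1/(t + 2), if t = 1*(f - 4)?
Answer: 31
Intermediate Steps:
f = 1 (f = -4 + 5 = 1)
t = -3 (t = 1*(1 - 4) = 1*(-3) = -3)
16*2 + 1/(t + 2) = 16*2 + 1/(-3 + 2) = 32 + 1/(-1) = 32 - 1 = 31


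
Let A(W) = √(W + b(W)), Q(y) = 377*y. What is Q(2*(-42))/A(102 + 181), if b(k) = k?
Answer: -15834*√566/283 ≈ -1331.1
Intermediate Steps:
A(W) = √2*√W (A(W) = √(W + W) = √(2*W) = √2*√W)
Q(2*(-42))/A(102 + 181) = (377*(2*(-42)))/((√2*√(102 + 181))) = (377*(-84))/((√2*√283)) = -31668*√566/566 = -15834*√566/283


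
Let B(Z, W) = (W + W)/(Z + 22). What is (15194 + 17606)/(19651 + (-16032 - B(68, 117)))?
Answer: 82000/9041 ≈ 9.0698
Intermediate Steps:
B(Z, W) = 2*W/(22 + Z) (B(Z, W) = (2*W)/(22 + Z) = 2*W/(22 + Z))
(15194 + 17606)/(19651 + (-16032 - B(68, 117))) = (15194 + 17606)/(19651 + (-16032 - 2*117/(22 + 68))) = 32800/(19651 + (-16032 - 2*117/90)) = 32800/(19651 + (-16032 - 1*13/5)) = 32800/(19651 + (-16032 - 13/5)) = 32800/(19651 - 80173/5) = 32800/(18082/5) = 32800*(5/18082) = 82000/9041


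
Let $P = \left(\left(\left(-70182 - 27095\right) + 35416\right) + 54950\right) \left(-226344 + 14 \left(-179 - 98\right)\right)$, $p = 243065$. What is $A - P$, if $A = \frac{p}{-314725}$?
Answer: $- \frac{100149538761303}{62945} \approx -1.5911 \cdot 10^{9}$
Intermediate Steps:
$A = - \frac{48613}{62945}$ ($A = \frac{243065}{-314725} = 243065 \left(- \frac{1}{314725}\right) = - \frac{48613}{62945} \approx -0.77231$)
$P = 1591064242$ ($P = \left(\left(-97277 + 35416\right) + 54950\right) \left(-226344 + 14 \left(-277\right)\right) = \left(-61861 + 54950\right) \left(-226344 - 3878\right) = \left(-6911\right) \left(-230222\right) = 1591064242$)
$A - P = - \frac{48613}{62945} - 1591064242 = - \frac{100149538761303}{62945}$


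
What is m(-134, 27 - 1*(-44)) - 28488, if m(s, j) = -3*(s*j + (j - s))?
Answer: -561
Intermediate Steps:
m(s, j) = -3*j + 3*s - 3*j*s (m(s, j) = -3*(j*s + (j - s)) = -3*(j - s + j*s) = -3*j + 3*s - 3*j*s)
m(-134, 27 - 1*(-44)) - 28488 = (-3*(27 - 1*(-44)) + 3*(-134) - 3*(27 - 1*(-44))*(-134)) - 28488 = (-3*(27 + 44) - 402 - 3*(27 + 44)*(-134)) - 28488 = (-3*71 - 402 - 3*71*(-134)) - 28488 = (-213 - 402 + 28542) - 28488 = 27927 - 28488 = -561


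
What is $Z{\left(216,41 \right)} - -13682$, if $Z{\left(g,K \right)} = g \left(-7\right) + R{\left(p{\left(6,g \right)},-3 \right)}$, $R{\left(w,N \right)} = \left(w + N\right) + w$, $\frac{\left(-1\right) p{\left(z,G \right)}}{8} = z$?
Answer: $12071$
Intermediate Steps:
$p{\left(z,G \right)} = - 8 z$
$R{\left(w,N \right)} = N + 2 w$ ($R{\left(w,N \right)} = \left(N + w\right) + w = N + 2 w$)
$Z{\left(g,K \right)} = -99 - 7 g$ ($Z{\left(g,K \right)} = g \left(-7\right) + \left(-3 + 2 \left(\left(-8\right) 6\right)\right) = - 7 g + \left(-3 + 2 \left(-48\right)\right) = - 7 g - 99 = -99 - 7 g$)
$Z{\left(216,41 \right)} - -13682 = \left(-99 - 1512\right) - -13682 = \left(-99 - 1512\right) + 13682 = -1611 + 13682 = 12071$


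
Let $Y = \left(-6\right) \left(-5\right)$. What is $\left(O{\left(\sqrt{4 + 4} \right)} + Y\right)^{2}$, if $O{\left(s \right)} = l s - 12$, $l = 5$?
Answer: $524 + 360 \sqrt{2} \approx 1033.1$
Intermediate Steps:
$Y = 30$
$O{\left(s \right)} = -12 + 5 s$ ($O{\left(s \right)} = 5 s - 12 = -12 + 5 s$)
$\left(O{\left(\sqrt{4 + 4} \right)} + Y\right)^{2} = \left(\left(-12 + 5 \sqrt{4 + 4}\right) + 30\right)^{2} = \left(\left(-12 + 5 \sqrt{8}\right) + 30\right)^{2} = \left(\left(-12 + 5 \cdot 2 \sqrt{2}\right) + 30\right)^{2} = \left(\left(-12 + 10 \sqrt{2}\right) + 30\right)^{2} = \left(18 + 10 \sqrt{2}\right)^{2}$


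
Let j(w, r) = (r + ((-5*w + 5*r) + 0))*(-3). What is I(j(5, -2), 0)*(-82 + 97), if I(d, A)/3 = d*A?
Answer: 0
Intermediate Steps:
j(w, r) = -18*r + 15*w (j(w, r) = (r + (-5*w + 5*r))*(-3) = (-5*w + 6*r)*(-3) = -18*r + 15*w)
I(d, A) = 3*A*d (I(d, A) = 3*(d*A) = 3*(A*d) = 3*A*d)
I(j(5, -2), 0)*(-82 + 97) = (3*0*(-18*(-2) + 15*5))*(-82 + 97) = (3*0*(36 + 75))*15 = (3*0*111)*15 = 0*15 = 0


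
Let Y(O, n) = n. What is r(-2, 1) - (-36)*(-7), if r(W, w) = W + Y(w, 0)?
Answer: -254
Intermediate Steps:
r(W, w) = W (r(W, w) = W + 0 = W)
r(-2, 1) - (-36)*(-7) = -2 - (-36)*(-7) = -2 - 36*7 = -2 - 252 = -254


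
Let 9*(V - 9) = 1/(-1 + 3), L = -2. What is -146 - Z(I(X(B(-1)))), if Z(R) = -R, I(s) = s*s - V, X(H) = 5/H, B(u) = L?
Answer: -5357/36 ≈ -148.81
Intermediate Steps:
V = 163/18 (V = 9 + 1/(9*(-1 + 3)) = 9 + (⅑)/2 = 9 + (⅑)*(½) = 9 + 1/18 = 163/18 ≈ 9.0556)
B(u) = -2
I(s) = -163/18 + s² (I(s) = s*s - 1*163/18 = s² - 163/18 = -163/18 + s²)
-146 - Z(I(X(B(-1)))) = -146 - (-1)*(-163/18 + (5/(-2))²) = -146 - (-1)*(-163/18 + (5*(-½))²) = -146 - (-1)*(-163/18 + (-5/2)²) = -146 - (-1)*(-163/18 + 25/4) = -146 - (-1)*(-101)/36 = -146 - 1*101/36 = -146 - 101/36 = -5357/36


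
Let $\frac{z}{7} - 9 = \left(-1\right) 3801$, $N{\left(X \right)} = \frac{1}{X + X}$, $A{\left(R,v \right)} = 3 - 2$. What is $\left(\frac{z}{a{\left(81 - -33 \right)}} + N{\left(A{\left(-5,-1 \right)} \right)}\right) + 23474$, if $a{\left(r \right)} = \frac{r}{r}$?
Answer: $- \frac{6139}{2} \approx -3069.5$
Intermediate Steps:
$A{\left(R,v \right)} = 1$
$N{\left(X \right)} = \frac{1}{2 X}$
$a{\left(r \right)} = 1$
$z = -26544$ ($z = 63 + 7 \left(\left(-1\right) 3801\right) = 63 + 7 \left(-3801\right) = 63 - 26607 = -26544$)
$\left(\frac{z}{a{\left(81 - -33 \right)}} + N{\left(A{\left(-5,-1 \right)} \right)}\right) + 23474 = \left(- \frac{26544}{1} + \frac{1}{2 \cdot 1}\right) + 23474 = \left(\left(-26544\right) 1 + \frac{1}{2} \cdot 1\right) + 23474 = \left(-26544 + \frac{1}{2}\right) + 23474 = - \frac{53087}{2} + 23474 = - \frac{6139}{2}$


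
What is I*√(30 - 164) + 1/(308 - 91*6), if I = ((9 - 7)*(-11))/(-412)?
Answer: -1/238 + 11*I*√134/206 ≈ -0.0042017 + 0.61813*I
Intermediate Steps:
I = 11/206 (I = (2*(-11))*(-1/412) = -22*(-1/412) = 11/206 ≈ 0.053398)
I*√(30 - 164) + 1/(308 - 91*6) = 11*√(30 - 164)/206 + 1/(308 - 91*6) = 11*√(-134)/206 + 1/(308 - 546) = 11*(I*√134)/206 + 1/(-238) = 11*I*√134/206 - 1/238 = -1/238 + 11*I*√134/206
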